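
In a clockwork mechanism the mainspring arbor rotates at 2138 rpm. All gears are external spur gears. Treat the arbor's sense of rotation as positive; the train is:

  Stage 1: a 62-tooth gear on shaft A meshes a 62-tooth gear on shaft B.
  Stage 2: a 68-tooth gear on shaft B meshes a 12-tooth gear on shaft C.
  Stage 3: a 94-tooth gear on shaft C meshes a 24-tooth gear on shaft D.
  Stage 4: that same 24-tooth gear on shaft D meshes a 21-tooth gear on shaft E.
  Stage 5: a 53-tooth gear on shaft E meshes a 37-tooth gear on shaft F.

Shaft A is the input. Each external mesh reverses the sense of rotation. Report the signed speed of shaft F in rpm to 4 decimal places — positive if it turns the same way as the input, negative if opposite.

-77681.5839 rpm (opposite to input, |ω| = 77681.5839 rpm)

Stage 1 [62T→62T]: ω = 2138.0000×62/62 = 2138.0000 rpm, dir flips to −; running = −2138.0000
Stage 2 [68T→12T]: ω = 2138.0000×68/12 = 12115.3333 rpm, dir flips to +; running = +12115.3333
Stage 3 [94T→24T]: ω = 12115.3333×94/24 = 47451.7222 rpm, dir flips to −; running = −47451.7222
Stage 4 [24T→21T]: ω = 47451.7222×24/21 = 54230.5397 rpm, dir flips to +; running = +54230.5397
Stage 5 [53T→37T]: ω = 54230.5397×53/37 = 77681.5839 rpm, dir flips to −; running = −77681.5839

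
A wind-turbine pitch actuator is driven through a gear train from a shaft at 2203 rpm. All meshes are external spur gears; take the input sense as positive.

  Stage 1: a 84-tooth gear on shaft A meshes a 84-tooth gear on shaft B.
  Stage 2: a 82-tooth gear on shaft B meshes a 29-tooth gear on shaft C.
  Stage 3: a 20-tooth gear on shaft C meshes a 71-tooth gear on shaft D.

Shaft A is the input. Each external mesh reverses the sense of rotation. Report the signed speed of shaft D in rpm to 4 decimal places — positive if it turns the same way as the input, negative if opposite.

Stage 1 [84T→84T]: ω = 2203.0000×84/84 = 2203.0000 rpm, dir flips to −; running = −2203.0000
Stage 2 [82T→29T]: ω = 2203.0000×82/29 = 6229.1724 rpm, dir flips to +; running = +6229.1724
Stage 3 [20T→71T]: ω = 6229.1724×20/71 = 1754.6965 rpm, dir flips to −; running = −1754.6965

-1754.6965 rpm (opposite to input, |ω| = 1754.6965 rpm)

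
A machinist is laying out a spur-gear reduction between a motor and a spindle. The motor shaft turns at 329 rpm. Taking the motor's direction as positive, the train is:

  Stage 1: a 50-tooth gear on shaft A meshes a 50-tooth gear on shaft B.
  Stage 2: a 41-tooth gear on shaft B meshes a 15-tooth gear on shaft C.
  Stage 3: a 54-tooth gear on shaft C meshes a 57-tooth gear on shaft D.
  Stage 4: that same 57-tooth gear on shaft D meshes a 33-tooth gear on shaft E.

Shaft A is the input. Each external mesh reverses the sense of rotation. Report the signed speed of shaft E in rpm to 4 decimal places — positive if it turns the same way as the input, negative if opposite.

Stage 1 [50T→50T]: ω = 329.0000×50/50 = 329.0000 rpm, dir flips to −; running = −329.0000
Stage 2 [41T→15T]: ω = 329.0000×41/15 = 899.2667 rpm, dir flips to +; running = +899.2667
Stage 3 [54T→57T]: ω = 899.2667×54/57 = 851.9368 rpm, dir flips to −; running = −851.9368
Stage 4 [57T→33T]: ω = 851.9368×57/33 = 1471.5273 rpm, dir flips to +; running = +1471.5273

+1471.5273 rpm (same as input, |ω| = 1471.5273 rpm)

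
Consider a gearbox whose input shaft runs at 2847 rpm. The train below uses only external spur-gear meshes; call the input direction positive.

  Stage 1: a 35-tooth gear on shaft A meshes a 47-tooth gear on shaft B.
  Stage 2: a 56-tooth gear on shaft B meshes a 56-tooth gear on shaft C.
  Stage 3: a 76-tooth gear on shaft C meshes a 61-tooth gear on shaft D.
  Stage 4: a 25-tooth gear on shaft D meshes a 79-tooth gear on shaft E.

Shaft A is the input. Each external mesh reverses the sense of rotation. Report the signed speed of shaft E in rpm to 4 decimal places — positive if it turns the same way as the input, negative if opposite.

Stage 1 [35T→47T]: ω = 2847.0000×35/47 = 2120.1064 rpm, dir flips to −; running = −2120.1064
Stage 2 [56T→56T]: ω = 2120.1064×56/56 = 2120.1064 rpm, dir flips to +; running = +2120.1064
Stage 3 [76T→61T]: ω = 2120.1064×76/61 = 2641.4440 rpm, dir flips to −; running = −2641.4440
Stage 4 [25T→79T]: ω = 2641.4440×25/79 = 835.9000 rpm, dir flips to +; running = +835.9000

+835.9000 rpm (same as input, |ω| = 835.9000 rpm)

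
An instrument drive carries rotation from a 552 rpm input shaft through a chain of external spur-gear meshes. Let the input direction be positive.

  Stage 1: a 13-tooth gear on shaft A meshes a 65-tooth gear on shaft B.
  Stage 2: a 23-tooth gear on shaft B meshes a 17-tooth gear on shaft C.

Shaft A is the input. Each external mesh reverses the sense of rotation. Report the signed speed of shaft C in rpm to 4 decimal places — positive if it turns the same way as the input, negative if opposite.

Stage 1 [13T→65T]: ω = 552.0000×13/65 = 110.4000 rpm, dir flips to −; running = −110.4000
Stage 2 [23T→17T]: ω = 110.4000×23/17 = 149.3647 rpm, dir flips to +; running = +149.3647

+149.3647 rpm (same as input, |ω| = 149.3647 rpm)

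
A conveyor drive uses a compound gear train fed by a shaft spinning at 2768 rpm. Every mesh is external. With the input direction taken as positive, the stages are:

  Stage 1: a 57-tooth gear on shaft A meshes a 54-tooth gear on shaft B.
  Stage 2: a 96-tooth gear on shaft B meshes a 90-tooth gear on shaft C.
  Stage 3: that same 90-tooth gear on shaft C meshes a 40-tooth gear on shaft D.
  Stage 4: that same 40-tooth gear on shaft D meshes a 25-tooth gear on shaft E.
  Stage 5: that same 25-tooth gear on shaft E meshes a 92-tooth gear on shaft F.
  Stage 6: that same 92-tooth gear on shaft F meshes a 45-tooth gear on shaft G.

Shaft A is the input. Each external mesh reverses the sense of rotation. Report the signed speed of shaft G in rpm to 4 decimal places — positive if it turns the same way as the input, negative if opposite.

+6233.1259 rpm (same as input, |ω| = 6233.1259 rpm)

Stage 1 [57T→54T]: ω = 2768.0000×57/54 = 2921.7778 rpm, dir flips to −; running = −2921.7778
Stage 2 [96T→90T]: ω = 2921.7778×96/90 = 3116.5630 rpm, dir flips to +; running = +3116.5630
Stage 3 [90T→40T]: ω = 3116.5630×90/40 = 7012.2667 rpm, dir flips to −; running = −7012.2667
Stage 4 [40T→25T]: ω = 7012.2667×40/25 = 11219.6267 rpm, dir flips to +; running = +11219.6267
Stage 5 [25T→92T]: ω = 11219.6267×25/92 = 3048.8116 rpm, dir flips to −; running = −3048.8116
Stage 6 [92T→45T]: ω = 3048.8116×92/45 = 6233.1259 rpm, dir flips to +; running = +6233.1259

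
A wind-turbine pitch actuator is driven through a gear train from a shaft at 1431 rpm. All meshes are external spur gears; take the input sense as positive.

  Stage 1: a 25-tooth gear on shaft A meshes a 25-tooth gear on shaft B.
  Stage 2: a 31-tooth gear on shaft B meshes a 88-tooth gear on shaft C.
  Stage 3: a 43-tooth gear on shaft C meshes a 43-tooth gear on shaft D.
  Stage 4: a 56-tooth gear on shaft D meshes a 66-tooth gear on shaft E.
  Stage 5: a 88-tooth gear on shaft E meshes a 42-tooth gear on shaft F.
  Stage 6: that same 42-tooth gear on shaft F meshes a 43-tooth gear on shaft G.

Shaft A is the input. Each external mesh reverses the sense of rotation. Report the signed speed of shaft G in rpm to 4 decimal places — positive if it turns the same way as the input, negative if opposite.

Stage 1 [25T→25T]: ω = 1431.0000×25/25 = 1431.0000 rpm, dir flips to −; running = −1431.0000
Stage 2 [31T→88T]: ω = 1431.0000×31/88 = 504.1023 rpm, dir flips to +; running = +504.1023
Stage 3 [43T→43T]: ω = 504.1023×43/43 = 504.1023 rpm, dir flips to −; running = −504.1023
Stage 4 [56T→66T]: ω = 504.1023×56/66 = 427.7231 rpm, dir flips to +; running = +427.7231
Stage 5 [88T→42T]: ω = 427.7231×88/42 = 896.1818 rpm, dir flips to −; running = −896.1818
Stage 6 [42T→43T]: ω = 896.1818×42/43 = 875.3404 rpm, dir flips to +; running = +875.3404

+875.3404 rpm (same as input, |ω| = 875.3404 rpm)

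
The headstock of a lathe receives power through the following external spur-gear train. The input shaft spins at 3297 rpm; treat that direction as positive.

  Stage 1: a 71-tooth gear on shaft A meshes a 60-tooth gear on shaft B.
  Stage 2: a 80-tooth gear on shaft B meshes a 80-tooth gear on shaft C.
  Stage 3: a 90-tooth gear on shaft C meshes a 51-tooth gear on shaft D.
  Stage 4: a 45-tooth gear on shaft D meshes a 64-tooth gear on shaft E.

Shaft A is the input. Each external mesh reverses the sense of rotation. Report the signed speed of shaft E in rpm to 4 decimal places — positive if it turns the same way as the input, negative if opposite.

Stage 1 [71T→60T]: ω = 3297.0000×71/60 = 3901.4500 rpm, dir flips to −; running = −3901.4500
Stage 2 [80T→80T]: ω = 3901.4500×80/80 = 3901.4500 rpm, dir flips to +; running = +3901.4500
Stage 3 [90T→51T]: ω = 3901.4500×90/51 = 6884.9118 rpm, dir flips to −; running = −6884.9118
Stage 4 [45T→64T]: ω = 6884.9118×45/64 = 4840.9536 rpm, dir flips to +; running = +4840.9536

+4840.9536 rpm (same as input, |ω| = 4840.9536 rpm)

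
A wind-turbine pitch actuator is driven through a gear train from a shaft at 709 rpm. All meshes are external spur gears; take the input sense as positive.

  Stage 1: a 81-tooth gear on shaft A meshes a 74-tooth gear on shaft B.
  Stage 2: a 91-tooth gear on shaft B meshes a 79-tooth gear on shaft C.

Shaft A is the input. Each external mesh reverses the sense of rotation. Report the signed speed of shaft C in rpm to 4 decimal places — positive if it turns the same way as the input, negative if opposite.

Stage 1 [81T→74T]: ω = 709.0000×81/74 = 776.0676 rpm, dir flips to −; running = −776.0676
Stage 2 [91T→79T]: ω = 776.0676×91/79 = 893.9512 rpm, dir flips to +; running = +893.9512

+893.9512 rpm (same as input, |ω| = 893.9512 rpm)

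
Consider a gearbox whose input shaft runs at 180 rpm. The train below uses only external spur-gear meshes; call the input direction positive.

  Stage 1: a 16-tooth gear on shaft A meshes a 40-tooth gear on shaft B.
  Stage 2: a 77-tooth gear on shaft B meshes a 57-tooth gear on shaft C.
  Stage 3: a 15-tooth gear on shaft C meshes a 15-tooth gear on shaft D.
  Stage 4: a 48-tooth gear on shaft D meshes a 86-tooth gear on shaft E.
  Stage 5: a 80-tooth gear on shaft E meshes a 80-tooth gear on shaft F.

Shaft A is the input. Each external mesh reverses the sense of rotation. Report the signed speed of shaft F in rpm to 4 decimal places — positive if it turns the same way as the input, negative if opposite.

-54.2864 rpm (opposite to input, |ω| = 54.2864 rpm)

Stage 1 [16T→40T]: ω = 180.0000×16/40 = 72.0000 rpm, dir flips to −; running = −72.0000
Stage 2 [77T→57T]: ω = 72.0000×77/57 = 97.2632 rpm, dir flips to +; running = +97.2632
Stage 3 [15T→15T]: ω = 97.2632×15/15 = 97.2632 rpm, dir flips to −; running = −97.2632
Stage 4 [48T→86T]: ω = 97.2632×48/86 = 54.2864 rpm, dir flips to +; running = +54.2864
Stage 5 [80T→80T]: ω = 54.2864×80/80 = 54.2864 rpm, dir flips to −; running = −54.2864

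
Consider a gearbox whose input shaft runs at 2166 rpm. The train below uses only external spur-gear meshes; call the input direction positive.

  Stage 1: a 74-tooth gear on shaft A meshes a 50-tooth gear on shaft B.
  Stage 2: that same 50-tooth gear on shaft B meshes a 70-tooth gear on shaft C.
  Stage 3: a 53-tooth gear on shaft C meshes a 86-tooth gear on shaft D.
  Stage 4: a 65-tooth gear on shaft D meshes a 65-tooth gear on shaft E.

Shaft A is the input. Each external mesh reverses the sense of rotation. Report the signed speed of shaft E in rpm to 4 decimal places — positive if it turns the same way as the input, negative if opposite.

+1411.1382 rpm (same as input, |ω| = 1411.1382 rpm)

Stage 1 [74T→50T]: ω = 2166.0000×74/50 = 3205.6800 rpm, dir flips to −; running = −3205.6800
Stage 2 [50T→70T]: ω = 3205.6800×50/70 = 2289.7714 rpm, dir flips to +; running = +2289.7714
Stage 3 [53T→86T]: ω = 2289.7714×53/86 = 1411.1382 rpm, dir flips to −; running = −1411.1382
Stage 4 [65T→65T]: ω = 1411.1382×65/65 = 1411.1382 rpm, dir flips to +; running = +1411.1382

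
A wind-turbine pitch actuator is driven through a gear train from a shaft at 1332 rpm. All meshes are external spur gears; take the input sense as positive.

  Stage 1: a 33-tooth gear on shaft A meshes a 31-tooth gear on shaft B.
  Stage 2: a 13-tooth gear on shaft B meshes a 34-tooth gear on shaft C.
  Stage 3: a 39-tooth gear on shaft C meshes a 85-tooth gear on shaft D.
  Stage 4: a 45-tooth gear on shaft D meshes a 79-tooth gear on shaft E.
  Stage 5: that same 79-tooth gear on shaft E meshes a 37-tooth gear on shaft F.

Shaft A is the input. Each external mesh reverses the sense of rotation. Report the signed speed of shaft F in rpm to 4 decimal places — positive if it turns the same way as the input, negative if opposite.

-302.5362 rpm (opposite to input, |ω| = 302.5362 rpm)

Stage 1 [33T→31T]: ω = 1332.0000×33/31 = 1417.9355 rpm, dir flips to −; running = −1417.9355
Stage 2 [13T→34T]: ω = 1417.9355×13/34 = 542.1518 rpm, dir flips to +; running = +542.1518
Stage 3 [39T→85T]: ω = 542.1518×39/85 = 248.7520 rpm, dir flips to −; running = −248.7520
Stage 4 [45T→79T]: ω = 248.7520×45/79 = 141.6942 rpm, dir flips to +; running = +141.6942
Stage 5 [79T→37T]: ω = 141.6942×79/37 = 302.5362 rpm, dir flips to −; running = −302.5362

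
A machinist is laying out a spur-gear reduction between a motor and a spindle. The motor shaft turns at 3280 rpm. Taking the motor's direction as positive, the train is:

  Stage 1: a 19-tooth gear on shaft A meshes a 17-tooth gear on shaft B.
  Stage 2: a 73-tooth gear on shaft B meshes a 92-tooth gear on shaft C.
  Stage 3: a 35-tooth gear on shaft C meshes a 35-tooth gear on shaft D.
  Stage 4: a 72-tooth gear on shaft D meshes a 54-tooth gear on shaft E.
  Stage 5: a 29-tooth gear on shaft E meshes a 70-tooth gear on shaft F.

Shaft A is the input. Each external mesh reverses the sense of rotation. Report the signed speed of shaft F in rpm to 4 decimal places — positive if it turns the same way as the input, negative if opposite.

Stage 1 [19T→17T]: ω = 3280.0000×19/17 = 3665.8824 rpm, dir flips to −; running = −3665.8824
Stage 2 [73T→92T]: ω = 3665.8824×73/92 = 2908.7980 rpm, dir flips to +; running = +2908.7980
Stage 3 [35T→35T]: ω = 2908.7980×35/35 = 2908.7980 rpm, dir flips to −; running = −2908.7980
Stage 4 [72T→54T]: ω = 2908.7980×72/54 = 3878.3973 rpm, dir flips to +; running = +3878.3973
Stage 5 [29T→70T]: ω = 3878.3973×29/70 = 1606.7646 rpm, dir flips to −; running = −1606.7646

-1606.7646 rpm (opposite to input, |ω| = 1606.7646 rpm)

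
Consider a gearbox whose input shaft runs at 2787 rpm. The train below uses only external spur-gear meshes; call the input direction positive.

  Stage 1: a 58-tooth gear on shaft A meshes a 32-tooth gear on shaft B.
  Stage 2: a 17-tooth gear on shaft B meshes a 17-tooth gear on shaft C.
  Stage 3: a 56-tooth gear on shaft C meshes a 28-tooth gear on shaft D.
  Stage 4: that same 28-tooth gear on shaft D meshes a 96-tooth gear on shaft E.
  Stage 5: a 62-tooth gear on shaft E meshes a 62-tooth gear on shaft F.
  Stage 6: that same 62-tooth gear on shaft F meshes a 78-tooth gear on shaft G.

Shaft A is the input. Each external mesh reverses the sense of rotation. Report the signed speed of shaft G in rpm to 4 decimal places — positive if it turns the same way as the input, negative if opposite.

Stage 1 [58T→32T]: ω = 2787.0000×58/32 = 5051.4375 rpm, dir flips to −; running = −5051.4375
Stage 2 [17T→17T]: ω = 5051.4375×17/17 = 5051.4375 rpm, dir flips to +; running = +5051.4375
Stage 3 [56T→28T]: ω = 5051.4375×56/28 = 10102.8750 rpm, dir flips to −; running = −10102.8750
Stage 4 [28T→96T]: ω = 10102.8750×28/96 = 2946.6719 rpm, dir flips to +; running = +2946.6719
Stage 5 [62T→62T]: ω = 2946.6719×62/62 = 2946.6719 rpm, dir flips to −; running = −2946.6719
Stage 6 [62T→78T]: ω = 2946.6719×62/78 = 2342.2264 rpm, dir flips to +; running = +2342.2264

+2342.2264 rpm (same as input, |ω| = 2342.2264 rpm)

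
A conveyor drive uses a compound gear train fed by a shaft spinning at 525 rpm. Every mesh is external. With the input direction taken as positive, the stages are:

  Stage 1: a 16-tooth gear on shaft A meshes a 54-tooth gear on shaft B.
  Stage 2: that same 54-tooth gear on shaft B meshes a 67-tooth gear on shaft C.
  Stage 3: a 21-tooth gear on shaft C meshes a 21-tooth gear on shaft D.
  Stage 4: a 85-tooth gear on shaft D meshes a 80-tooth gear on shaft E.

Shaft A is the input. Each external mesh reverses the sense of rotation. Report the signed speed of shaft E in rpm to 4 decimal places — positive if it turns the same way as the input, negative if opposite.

Stage 1 [16T→54T]: ω = 525.0000×16/54 = 155.5556 rpm, dir flips to −; running = −155.5556
Stage 2 [54T→67T]: ω = 155.5556×54/67 = 125.3731 rpm, dir flips to +; running = +125.3731
Stage 3 [21T→21T]: ω = 125.3731×21/21 = 125.3731 rpm, dir flips to −; running = −125.3731
Stage 4 [85T→80T]: ω = 125.3731×85/80 = 133.2090 rpm, dir flips to +; running = +133.2090

+133.2090 rpm (same as input, |ω| = 133.2090 rpm)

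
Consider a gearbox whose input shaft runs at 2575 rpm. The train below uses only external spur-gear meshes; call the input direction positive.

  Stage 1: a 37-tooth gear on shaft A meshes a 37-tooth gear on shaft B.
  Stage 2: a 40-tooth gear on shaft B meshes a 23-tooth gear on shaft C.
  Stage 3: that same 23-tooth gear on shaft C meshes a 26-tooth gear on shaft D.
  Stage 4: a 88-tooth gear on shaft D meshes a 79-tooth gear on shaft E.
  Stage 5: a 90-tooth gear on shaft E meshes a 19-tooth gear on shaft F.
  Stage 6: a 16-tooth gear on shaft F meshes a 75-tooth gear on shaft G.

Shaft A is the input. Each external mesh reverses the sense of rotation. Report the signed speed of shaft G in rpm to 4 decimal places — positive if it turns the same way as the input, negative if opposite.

Stage 1 [37T→37T]: ω = 2575.0000×37/37 = 2575.0000 rpm, dir flips to −; running = −2575.0000
Stage 2 [40T→23T]: ω = 2575.0000×40/23 = 4478.2609 rpm, dir flips to +; running = +4478.2609
Stage 3 [23T→26T]: ω = 4478.2609×23/26 = 3961.5385 rpm, dir flips to −; running = −3961.5385
Stage 4 [88T→79T]: ω = 3961.5385×88/79 = 4412.8530 rpm, dir flips to +; running = +4412.8530
Stage 5 [90T→19T]: ω = 4412.8530×90/19 = 20902.9878 rpm, dir flips to −; running = −20902.9878
Stage 6 [16T→75T]: ω = 20902.9878×16/75 = 4459.3041 rpm, dir flips to +; running = +4459.3041

+4459.3041 rpm (same as input, |ω| = 4459.3041 rpm)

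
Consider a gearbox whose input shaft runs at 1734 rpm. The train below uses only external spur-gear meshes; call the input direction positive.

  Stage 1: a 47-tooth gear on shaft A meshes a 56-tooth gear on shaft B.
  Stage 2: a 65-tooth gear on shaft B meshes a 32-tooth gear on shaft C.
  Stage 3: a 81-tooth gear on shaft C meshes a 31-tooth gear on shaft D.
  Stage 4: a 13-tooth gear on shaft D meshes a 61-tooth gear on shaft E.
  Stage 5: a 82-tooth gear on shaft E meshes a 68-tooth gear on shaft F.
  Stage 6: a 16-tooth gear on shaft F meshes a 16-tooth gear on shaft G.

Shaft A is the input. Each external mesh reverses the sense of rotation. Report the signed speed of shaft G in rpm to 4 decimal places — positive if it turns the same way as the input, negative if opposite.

+1985.0163 rpm (same as input, |ω| = 1985.0163 rpm)

Stage 1 [47T→56T]: ω = 1734.0000×47/56 = 1455.3214 rpm, dir flips to −; running = −1455.3214
Stage 2 [65T→32T]: ω = 1455.3214×65/32 = 2956.1217 rpm, dir flips to +; running = +2956.1217
Stage 3 [81T→31T]: ω = 2956.1217×81/31 = 7724.0598 rpm, dir flips to −; running = −7724.0598
Stage 4 [13T→61T]: ω = 7724.0598×13/61 = 1646.1111 rpm, dir flips to +; running = +1646.1111
Stage 5 [82T→68T]: ω = 1646.1111×82/68 = 1985.0163 rpm, dir flips to −; running = −1985.0163
Stage 6 [16T→16T]: ω = 1985.0163×16/16 = 1985.0163 rpm, dir flips to +; running = +1985.0163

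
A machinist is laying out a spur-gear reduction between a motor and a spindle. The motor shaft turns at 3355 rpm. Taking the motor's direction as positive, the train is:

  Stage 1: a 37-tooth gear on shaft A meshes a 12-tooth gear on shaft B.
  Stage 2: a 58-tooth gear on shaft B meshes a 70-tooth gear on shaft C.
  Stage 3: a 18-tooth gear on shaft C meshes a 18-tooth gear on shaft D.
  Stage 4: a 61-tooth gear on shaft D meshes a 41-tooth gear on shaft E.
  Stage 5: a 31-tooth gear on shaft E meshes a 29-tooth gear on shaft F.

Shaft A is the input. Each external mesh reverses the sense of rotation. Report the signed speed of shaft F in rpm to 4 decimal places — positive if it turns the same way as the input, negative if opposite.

-13631.7819 rpm (opposite to input, |ω| = 13631.7819 rpm)

Stage 1 [37T→12T]: ω = 3355.0000×37/12 = 10344.5833 rpm, dir flips to −; running = −10344.5833
Stage 2 [58T→70T]: ω = 10344.5833×58/70 = 8571.2262 rpm, dir flips to +; running = +8571.2262
Stage 3 [18T→18T]: ω = 8571.2262×18/18 = 8571.2262 rpm, dir flips to −; running = −8571.2262
Stage 4 [61T→41T]: ω = 8571.2262×61/41 = 12752.3121 rpm, dir flips to +; running = +12752.3121
Stage 5 [31T→29T]: ω = 12752.3121×31/29 = 13631.7819 rpm, dir flips to −; running = −13631.7819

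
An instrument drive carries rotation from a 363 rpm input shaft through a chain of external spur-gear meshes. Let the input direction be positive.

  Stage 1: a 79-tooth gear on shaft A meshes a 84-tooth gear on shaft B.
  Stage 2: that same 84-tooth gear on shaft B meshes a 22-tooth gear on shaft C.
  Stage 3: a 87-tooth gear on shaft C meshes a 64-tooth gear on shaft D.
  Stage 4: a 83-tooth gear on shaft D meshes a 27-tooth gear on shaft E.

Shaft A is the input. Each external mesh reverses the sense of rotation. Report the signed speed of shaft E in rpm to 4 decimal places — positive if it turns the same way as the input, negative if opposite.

Stage 1 [79T→84T]: ω = 363.0000×79/84 = 341.3929 rpm, dir flips to −; running = −341.3929
Stage 2 [84T→22T]: ω = 341.3929×84/22 = 1303.5000 rpm, dir flips to +; running = +1303.5000
Stage 3 [87T→64T]: ω = 1303.5000×87/64 = 1771.9453 rpm, dir flips to −; running = −1771.9453
Stage 4 [83T→27T]: ω = 1771.9453×83/27 = 5447.0911 rpm, dir flips to +; running = +5447.0911

+5447.0911 rpm (same as input, |ω| = 5447.0911 rpm)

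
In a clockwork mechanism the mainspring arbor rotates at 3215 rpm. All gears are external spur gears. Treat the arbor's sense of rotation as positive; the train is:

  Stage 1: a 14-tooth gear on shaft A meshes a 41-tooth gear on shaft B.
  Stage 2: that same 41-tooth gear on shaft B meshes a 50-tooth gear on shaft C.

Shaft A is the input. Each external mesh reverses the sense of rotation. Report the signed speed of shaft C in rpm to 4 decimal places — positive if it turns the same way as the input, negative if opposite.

+900.2000 rpm (same as input, |ω| = 900.2000 rpm)

Stage 1 [14T→41T]: ω = 3215.0000×14/41 = 1097.8049 rpm, dir flips to −; running = −1097.8049
Stage 2 [41T→50T]: ω = 1097.8049×41/50 = 900.2000 rpm, dir flips to +; running = +900.2000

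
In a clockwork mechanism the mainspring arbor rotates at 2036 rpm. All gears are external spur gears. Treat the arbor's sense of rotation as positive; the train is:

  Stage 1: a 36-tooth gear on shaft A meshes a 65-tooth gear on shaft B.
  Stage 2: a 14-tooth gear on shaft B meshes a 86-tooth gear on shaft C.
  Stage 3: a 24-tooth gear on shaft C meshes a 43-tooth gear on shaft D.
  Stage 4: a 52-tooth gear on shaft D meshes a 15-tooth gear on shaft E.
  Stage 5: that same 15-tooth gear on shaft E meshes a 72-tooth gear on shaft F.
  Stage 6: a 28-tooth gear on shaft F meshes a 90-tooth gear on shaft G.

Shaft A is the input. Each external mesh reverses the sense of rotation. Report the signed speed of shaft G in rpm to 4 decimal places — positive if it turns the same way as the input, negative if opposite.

+23.0211 rpm (same as input, |ω| = 23.0211 rpm)

Stage 1 [36T→65T]: ω = 2036.0000×36/65 = 1127.6308 rpm, dir flips to −; running = −1127.6308
Stage 2 [14T→86T]: ω = 1127.6308×14/86 = 183.5678 rpm, dir flips to +; running = +183.5678
Stage 3 [24T→43T]: ω = 183.5678×24/43 = 102.4564 rpm, dir flips to −; running = −102.4564
Stage 4 [52T→15T]: ω = 102.4564×52/15 = 355.1823 rpm, dir flips to +; running = +355.1823
Stage 5 [15T→72T]: ω = 355.1823×15/72 = 73.9963 rpm, dir flips to −; running = −73.9963
Stage 6 [28T→90T]: ω = 73.9963×28/90 = 23.0211 rpm, dir flips to +; running = +23.0211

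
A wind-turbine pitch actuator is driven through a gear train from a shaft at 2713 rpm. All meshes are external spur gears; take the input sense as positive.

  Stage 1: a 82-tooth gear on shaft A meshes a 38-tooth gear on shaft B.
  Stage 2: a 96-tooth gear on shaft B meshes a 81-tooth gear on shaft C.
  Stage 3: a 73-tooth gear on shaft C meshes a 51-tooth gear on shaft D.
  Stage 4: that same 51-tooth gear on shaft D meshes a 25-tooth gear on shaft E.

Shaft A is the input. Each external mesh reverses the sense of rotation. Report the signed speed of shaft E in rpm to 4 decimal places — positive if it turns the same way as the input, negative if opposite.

Stage 1 [82T→38T]: ω = 2713.0000×82/38 = 5854.3684 rpm, dir flips to −; running = −5854.3684
Stage 2 [96T→81T]: ω = 5854.3684×96/81 = 6938.5107 rpm, dir flips to +; running = +6938.5107
Stage 3 [73T→51T]: ω = 6938.5107×73/51 = 9931.5938 rpm, dir flips to −; running = −9931.5938
Stage 4 [51T→25T]: ω = 9931.5938×51/25 = 20260.4513 rpm, dir flips to +; running = +20260.4513

+20260.4513 rpm (same as input, |ω| = 20260.4513 rpm)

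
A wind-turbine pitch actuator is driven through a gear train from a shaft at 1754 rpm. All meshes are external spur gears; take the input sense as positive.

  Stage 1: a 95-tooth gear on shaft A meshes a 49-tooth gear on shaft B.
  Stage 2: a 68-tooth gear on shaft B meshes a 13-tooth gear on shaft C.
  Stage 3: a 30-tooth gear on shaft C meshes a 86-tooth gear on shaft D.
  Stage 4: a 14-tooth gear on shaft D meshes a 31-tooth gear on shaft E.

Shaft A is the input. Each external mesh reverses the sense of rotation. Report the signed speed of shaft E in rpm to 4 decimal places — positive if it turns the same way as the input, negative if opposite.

+2802.2819 rpm (same as input, |ω| = 2802.2819 rpm)

Stage 1 [95T→49T]: ω = 1754.0000×95/49 = 3400.6122 rpm, dir flips to −; running = −3400.6122
Stage 2 [68T→13T]: ω = 3400.6122×68/13 = 17787.8179 rpm, dir flips to +; running = +17787.8179
Stage 3 [30T→86T]: ω = 17787.8179×30/86 = 6205.0528 rpm, dir flips to −; running = −6205.0528
Stage 4 [14T→31T]: ω = 6205.0528×14/31 = 2802.2819 rpm, dir flips to +; running = +2802.2819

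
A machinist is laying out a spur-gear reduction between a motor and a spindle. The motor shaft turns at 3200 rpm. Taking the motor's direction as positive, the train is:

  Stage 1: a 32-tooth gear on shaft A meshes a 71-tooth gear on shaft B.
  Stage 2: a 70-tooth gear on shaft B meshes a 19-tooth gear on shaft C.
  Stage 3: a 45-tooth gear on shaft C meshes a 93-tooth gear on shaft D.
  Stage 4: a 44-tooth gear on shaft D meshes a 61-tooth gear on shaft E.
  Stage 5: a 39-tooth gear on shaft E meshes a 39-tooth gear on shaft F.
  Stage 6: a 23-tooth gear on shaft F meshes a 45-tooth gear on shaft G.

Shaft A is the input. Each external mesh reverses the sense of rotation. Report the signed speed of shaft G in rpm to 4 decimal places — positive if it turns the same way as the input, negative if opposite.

Stage 1 [32T→71T]: ω = 3200.0000×32/71 = 1442.2535 rpm, dir flips to −; running = −1442.2535
Stage 2 [70T→19T]: ω = 1442.2535×70/19 = 5313.5656 rpm, dir flips to +; running = +5313.5656
Stage 3 [45T→93T]: ω = 5313.5656×45/93 = 2571.0801 rpm, dir flips to −; running = −2571.0801
Stage 4 [44T→61T]: ω = 2571.0801×44/61 = 1854.5496 rpm, dir flips to +; running = +1854.5496
Stage 5 [39T→39T]: ω = 1854.5496×39/39 = 1854.5496 rpm, dir flips to −; running = −1854.5496
Stage 6 [23T→45T]: ω = 1854.5496×23/45 = 947.8809 rpm, dir flips to +; running = +947.8809

+947.8809 rpm (same as input, |ω| = 947.8809 rpm)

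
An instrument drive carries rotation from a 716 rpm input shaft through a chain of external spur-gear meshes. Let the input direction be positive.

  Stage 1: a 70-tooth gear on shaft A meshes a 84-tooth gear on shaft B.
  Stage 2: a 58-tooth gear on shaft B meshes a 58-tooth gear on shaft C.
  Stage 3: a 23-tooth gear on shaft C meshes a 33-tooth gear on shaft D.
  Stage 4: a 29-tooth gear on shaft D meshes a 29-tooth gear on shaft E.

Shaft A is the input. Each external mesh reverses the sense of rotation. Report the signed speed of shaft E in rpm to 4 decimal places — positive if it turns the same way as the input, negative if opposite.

Stage 1 [70T→84T]: ω = 716.0000×70/84 = 596.6667 rpm, dir flips to −; running = −596.6667
Stage 2 [58T→58T]: ω = 596.6667×58/58 = 596.6667 rpm, dir flips to +; running = +596.6667
Stage 3 [23T→33T]: ω = 596.6667×23/33 = 415.8586 rpm, dir flips to −; running = −415.8586
Stage 4 [29T→29T]: ω = 415.8586×29/29 = 415.8586 rpm, dir flips to +; running = +415.8586

+415.8586 rpm (same as input, |ω| = 415.8586 rpm)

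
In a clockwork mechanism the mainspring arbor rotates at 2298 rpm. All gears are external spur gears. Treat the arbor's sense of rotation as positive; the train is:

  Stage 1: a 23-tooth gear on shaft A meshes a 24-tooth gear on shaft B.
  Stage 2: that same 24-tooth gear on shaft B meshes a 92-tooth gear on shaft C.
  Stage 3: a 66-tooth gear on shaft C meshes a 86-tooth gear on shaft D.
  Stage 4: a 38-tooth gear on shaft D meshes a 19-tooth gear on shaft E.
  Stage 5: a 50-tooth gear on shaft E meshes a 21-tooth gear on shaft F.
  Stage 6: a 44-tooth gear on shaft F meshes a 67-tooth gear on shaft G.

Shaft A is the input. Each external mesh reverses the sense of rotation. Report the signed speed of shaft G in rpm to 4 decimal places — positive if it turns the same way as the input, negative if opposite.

+1378.7772 rpm (same as input, |ω| = 1378.7772 rpm)

Stage 1 [23T→24T]: ω = 2298.0000×23/24 = 2202.2500 rpm, dir flips to −; running = −2202.2500
Stage 2 [24T→92T]: ω = 2202.2500×24/92 = 574.5000 rpm, dir flips to +; running = +574.5000
Stage 3 [66T→86T]: ω = 574.5000×66/86 = 440.8953 rpm, dir flips to −; running = −440.8953
Stage 4 [38T→19T]: ω = 440.8953×38/19 = 881.7907 rpm, dir flips to +; running = +881.7907
Stage 5 [50T→21T]: ω = 881.7907×50/21 = 2099.5017 rpm, dir flips to −; running = −2099.5017
Stage 6 [44T→67T]: ω = 2099.5017×44/67 = 1378.7772 rpm, dir flips to +; running = +1378.7772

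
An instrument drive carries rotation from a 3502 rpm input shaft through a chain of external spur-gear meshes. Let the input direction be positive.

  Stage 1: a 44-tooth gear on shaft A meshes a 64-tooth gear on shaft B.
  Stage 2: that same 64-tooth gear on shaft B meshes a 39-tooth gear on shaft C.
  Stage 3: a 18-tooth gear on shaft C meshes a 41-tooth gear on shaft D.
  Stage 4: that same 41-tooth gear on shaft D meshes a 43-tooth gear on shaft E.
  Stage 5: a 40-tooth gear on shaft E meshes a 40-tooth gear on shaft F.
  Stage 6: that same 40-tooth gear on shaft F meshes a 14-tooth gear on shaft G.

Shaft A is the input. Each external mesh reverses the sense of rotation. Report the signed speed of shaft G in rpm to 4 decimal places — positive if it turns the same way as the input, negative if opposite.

+4725.4178 rpm (same as input, |ω| = 4725.4178 rpm)

Stage 1 [44T→64T]: ω = 3502.0000×44/64 = 2407.6250 rpm, dir flips to −; running = −2407.6250
Stage 2 [64T→39T]: ω = 2407.6250×64/39 = 3950.9744 rpm, dir flips to +; running = +3950.9744
Stage 3 [18T→41T]: ω = 3950.9744×18/41 = 1734.5741 rpm, dir flips to −; running = −1734.5741
Stage 4 [41T→43T]: ω = 1734.5741×41/43 = 1653.8962 rpm, dir flips to +; running = +1653.8962
Stage 5 [40T→40T]: ω = 1653.8962×40/40 = 1653.8962 rpm, dir flips to −; running = −1653.8962
Stage 6 [40T→14T]: ω = 1653.8962×40/14 = 4725.4178 rpm, dir flips to +; running = +4725.4178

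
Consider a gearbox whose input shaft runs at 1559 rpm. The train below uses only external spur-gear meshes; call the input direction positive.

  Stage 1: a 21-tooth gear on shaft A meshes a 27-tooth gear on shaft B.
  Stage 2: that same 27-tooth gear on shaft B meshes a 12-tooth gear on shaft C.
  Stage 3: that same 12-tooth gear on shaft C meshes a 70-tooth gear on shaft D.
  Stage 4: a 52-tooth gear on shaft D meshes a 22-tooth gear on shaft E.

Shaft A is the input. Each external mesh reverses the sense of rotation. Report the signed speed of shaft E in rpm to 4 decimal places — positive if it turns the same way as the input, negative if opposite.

Stage 1 [21T→27T]: ω = 1559.0000×21/27 = 1212.5556 rpm, dir flips to −; running = −1212.5556
Stage 2 [27T→12T]: ω = 1212.5556×27/12 = 2728.2500 rpm, dir flips to +; running = +2728.2500
Stage 3 [12T→70T]: ω = 2728.2500×12/70 = 467.7000 rpm, dir flips to −; running = −467.7000
Stage 4 [52T→22T]: ω = 467.7000×52/22 = 1105.4727 rpm, dir flips to +; running = +1105.4727

+1105.4727 rpm (same as input, |ω| = 1105.4727 rpm)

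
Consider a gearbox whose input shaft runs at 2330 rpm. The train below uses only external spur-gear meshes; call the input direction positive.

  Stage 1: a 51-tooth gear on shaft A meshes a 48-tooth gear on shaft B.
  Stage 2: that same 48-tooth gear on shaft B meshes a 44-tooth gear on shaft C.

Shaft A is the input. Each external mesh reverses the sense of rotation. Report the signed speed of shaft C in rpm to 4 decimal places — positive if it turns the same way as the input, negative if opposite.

+2700.6818 rpm (same as input, |ω| = 2700.6818 rpm)

Stage 1 [51T→48T]: ω = 2330.0000×51/48 = 2475.6250 rpm, dir flips to −; running = −2475.6250
Stage 2 [48T→44T]: ω = 2475.6250×48/44 = 2700.6818 rpm, dir flips to +; running = +2700.6818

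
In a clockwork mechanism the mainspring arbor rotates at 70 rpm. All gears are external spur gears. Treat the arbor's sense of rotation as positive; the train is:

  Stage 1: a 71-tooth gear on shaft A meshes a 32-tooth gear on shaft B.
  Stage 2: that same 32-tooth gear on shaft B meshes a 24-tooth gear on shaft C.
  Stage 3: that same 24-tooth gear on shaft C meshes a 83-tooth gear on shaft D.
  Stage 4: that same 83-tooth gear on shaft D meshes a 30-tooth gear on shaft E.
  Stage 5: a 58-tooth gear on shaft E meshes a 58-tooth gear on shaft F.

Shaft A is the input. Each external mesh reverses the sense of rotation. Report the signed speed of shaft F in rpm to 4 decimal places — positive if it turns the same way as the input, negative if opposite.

-165.6667 rpm (opposite to input, |ω| = 165.6667 rpm)

Stage 1 [71T→32T]: ω = 70.0000×71/32 = 155.3125 rpm, dir flips to −; running = −155.3125
Stage 2 [32T→24T]: ω = 155.3125×32/24 = 207.0833 rpm, dir flips to +; running = +207.0833
Stage 3 [24T→83T]: ω = 207.0833×24/83 = 59.8795 rpm, dir flips to −; running = −59.8795
Stage 4 [83T→30T]: ω = 59.8795×83/30 = 165.6667 rpm, dir flips to +; running = +165.6667
Stage 5 [58T→58T]: ω = 165.6667×58/58 = 165.6667 rpm, dir flips to −; running = −165.6667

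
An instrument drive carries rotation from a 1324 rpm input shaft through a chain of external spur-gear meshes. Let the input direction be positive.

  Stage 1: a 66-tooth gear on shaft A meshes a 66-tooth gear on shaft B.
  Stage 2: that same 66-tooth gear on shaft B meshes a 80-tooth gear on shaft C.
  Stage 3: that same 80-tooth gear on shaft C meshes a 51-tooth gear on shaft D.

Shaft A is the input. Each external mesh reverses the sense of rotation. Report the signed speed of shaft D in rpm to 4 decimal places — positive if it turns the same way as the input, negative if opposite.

-1713.4118 rpm (opposite to input, |ω| = 1713.4118 rpm)

Stage 1 [66T→66T]: ω = 1324.0000×66/66 = 1324.0000 rpm, dir flips to −; running = −1324.0000
Stage 2 [66T→80T]: ω = 1324.0000×66/80 = 1092.3000 rpm, dir flips to +; running = +1092.3000
Stage 3 [80T→51T]: ω = 1092.3000×80/51 = 1713.4118 rpm, dir flips to −; running = −1713.4118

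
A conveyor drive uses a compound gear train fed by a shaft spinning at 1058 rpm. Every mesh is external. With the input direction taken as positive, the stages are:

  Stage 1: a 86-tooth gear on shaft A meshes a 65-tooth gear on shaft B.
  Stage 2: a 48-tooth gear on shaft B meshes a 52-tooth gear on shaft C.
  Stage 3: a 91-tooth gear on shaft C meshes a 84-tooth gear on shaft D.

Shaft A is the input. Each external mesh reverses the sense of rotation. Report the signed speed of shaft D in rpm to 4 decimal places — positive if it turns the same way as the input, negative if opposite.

Stage 1 [86T→65T]: ω = 1058.0000×86/65 = 1399.8154 rpm, dir flips to −; running = −1399.8154
Stage 2 [48T→52T]: ω = 1399.8154×48/52 = 1292.1373 rpm, dir flips to +; running = +1292.1373
Stage 3 [91T→84T]: ω = 1292.1373×91/84 = 1399.8154 rpm, dir flips to −; running = −1399.8154

-1399.8154 rpm (opposite to input, |ω| = 1399.8154 rpm)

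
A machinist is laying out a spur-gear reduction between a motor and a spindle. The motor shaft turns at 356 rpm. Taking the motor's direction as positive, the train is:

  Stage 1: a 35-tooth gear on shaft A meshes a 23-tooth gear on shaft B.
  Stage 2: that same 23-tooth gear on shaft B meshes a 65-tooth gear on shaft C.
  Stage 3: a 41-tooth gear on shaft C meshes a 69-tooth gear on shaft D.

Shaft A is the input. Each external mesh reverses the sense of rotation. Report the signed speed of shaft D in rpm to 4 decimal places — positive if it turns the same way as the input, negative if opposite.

Stage 1 [35T→23T]: ω = 356.0000×35/23 = 541.7391 rpm, dir flips to −; running = −541.7391
Stage 2 [23T→65T]: ω = 541.7391×23/65 = 191.6923 rpm, dir flips to +; running = +191.6923
Stage 3 [41T→69T]: ω = 191.6923×41/69 = 113.9041 rpm, dir flips to −; running = −113.9041

-113.9041 rpm (opposite to input, |ω| = 113.9041 rpm)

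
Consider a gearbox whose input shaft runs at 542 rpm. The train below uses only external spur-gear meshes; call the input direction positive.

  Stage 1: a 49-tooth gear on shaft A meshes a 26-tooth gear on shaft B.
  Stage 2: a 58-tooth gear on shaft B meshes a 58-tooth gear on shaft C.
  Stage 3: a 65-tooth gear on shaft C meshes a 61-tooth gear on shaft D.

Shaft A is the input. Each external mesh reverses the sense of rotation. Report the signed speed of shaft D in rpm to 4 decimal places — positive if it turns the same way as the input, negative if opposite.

Stage 1 [49T→26T]: ω = 542.0000×49/26 = 1021.4615 rpm, dir flips to −; running = −1021.4615
Stage 2 [58T→58T]: ω = 1021.4615×58/58 = 1021.4615 rpm, dir flips to +; running = +1021.4615
Stage 3 [65T→61T]: ω = 1021.4615×65/61 = 1088.4426 rpm, dir flips to −; running = −1088.4426

-1088.4426 rpm (opposite to input, |ω| = 1088.4426 rpm)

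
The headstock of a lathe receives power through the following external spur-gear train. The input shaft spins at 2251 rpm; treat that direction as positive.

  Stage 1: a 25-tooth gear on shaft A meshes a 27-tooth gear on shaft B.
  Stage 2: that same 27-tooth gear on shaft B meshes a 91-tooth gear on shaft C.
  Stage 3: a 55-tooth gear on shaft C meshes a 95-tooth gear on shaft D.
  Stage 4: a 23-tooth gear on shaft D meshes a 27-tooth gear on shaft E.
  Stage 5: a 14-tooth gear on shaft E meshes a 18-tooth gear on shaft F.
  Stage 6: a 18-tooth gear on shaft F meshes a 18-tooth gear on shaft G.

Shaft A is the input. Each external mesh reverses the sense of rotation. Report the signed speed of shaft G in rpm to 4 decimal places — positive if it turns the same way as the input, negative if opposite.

Stage 1 [25T→27T]: ω = 2251.0000×25/27 = 2084.2593 rpm, dir flips to −; running = −2084.2593
Stage 2 [27T→91T]: ω = 2084.2593×27/91 = 618.4066 rpm, dir flips to +; running = +618.4066
Stage 3 [55T→95T]: ω = 618.4066×55/95 = 358.0249 rpm, dir flips to −; running = −358.0249
Stage 4 [23T→27T]: ω = 358.0249×23/27 = 304.9841 rpm, dir flips to +; running = +304.9841
Stage 5 [14T→18T]: ω = 304.9841×14/18 = 237.2099 rpm, dir flips to −; running = −237.2099
Stage 6 [18T→18T]: ω = 237.2099×18/18 = 237.2099 rpm, dir flips to +; running = +237.2099

+237.2099 rpm (same as input, |ω| = 237.2099 rpm)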